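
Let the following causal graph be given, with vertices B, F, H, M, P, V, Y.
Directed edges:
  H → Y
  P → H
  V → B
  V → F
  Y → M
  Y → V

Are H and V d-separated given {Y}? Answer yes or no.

Yes — H ⊥ V | {Y}.

Bayes-Ball from H | {Y} reaches {P}.
V ∉ reach(H|{Y}) ⇒ H ⊥ V | {Y}.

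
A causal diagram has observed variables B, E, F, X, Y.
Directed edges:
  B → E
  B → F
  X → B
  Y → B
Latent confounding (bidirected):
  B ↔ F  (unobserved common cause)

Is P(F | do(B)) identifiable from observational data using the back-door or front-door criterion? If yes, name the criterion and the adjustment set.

P(F|do(B)): not identifiable (no BD/FD set).

desc(B)\{B}={E,F}; candidates ⊆ {X,Y}.
B↔F: latent back-door arc(s) into B.
size 0: {}; under {} B still reaches {F,X,Y} ∋ F.
size 1: {X}, {Y}; under {X} B still reaches {F,Y} ∋ F.
size 2: {X,Y}; under {X,Y} B still reaches {F} ∋ F.
B↔F cannot be blocked by any observed set — no back-door set.
No mediator lies on a directed B→…→F path.
Neither criterion identifies P(F|do(B)) in this graph.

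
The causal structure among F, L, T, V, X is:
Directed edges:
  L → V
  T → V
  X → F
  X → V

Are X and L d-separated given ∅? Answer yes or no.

Yes — X ⊥ L | ∅.

Bayes-Ball from X | ∅ reaches {F,V}.
L ∉ reach(X|∅) ⇒ X ⊥ L | ∅.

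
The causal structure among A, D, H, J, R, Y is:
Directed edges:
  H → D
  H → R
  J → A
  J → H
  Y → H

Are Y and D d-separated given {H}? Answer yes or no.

Yes — Y ⊥ D | {H}.

Bayes-Ball from Y | {H} reaches {A,J}.
D ∉ reach(Y|{H}) ⇒ Y ⊥ D | {H}.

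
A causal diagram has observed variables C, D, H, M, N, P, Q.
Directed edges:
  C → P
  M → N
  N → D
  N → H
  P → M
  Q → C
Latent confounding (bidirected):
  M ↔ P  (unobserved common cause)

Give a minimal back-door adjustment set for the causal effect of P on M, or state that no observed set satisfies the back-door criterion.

P→M: no observed back-door set.

desc(P)\{P}={D,H,M,N}; candidates ⊆ {C,Q}.
P↔M: latent back-door arc(s) into P.
size 0: {}; under {} P still reaches {C,D,H,M,N,Q} ∋ M.
size 1: {C}, {Q}; under {C} P still reaches {D,H,M,N} ∋ M.
size 2: {C,Q}; under {C,Q} P still reaches {D,H,M,N} ∋ M.
P↔M cannot be blocked by any observed set — no back-door set.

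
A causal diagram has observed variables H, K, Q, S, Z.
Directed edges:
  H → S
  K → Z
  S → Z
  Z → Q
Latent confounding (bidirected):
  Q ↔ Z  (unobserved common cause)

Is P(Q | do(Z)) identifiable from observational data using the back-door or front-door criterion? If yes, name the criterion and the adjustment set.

P(Q|do(Z)): not identifiable (no BD/FD set).

desc(Z)\{Z}={Q}; candidates ⊆ {H,K,S}.
Z↔Q: latent back-door arc(s) into Z.
size 0: {}; under {} Z still reaches {H,K,Q,S} ∋ Q.
size 1: {H}, {K}, {S}; under {H} Z still reaches {K,Q,S} ∋ Q.
size 2: {H,K}, {H,S}, {K,S}; under {H,K} Z still reaches {Q,S} ∋ Q.
Z↔Q cannot be blocked by any observed set — no back-door set.
No mediator lies on a directed Z→…→Q path.
Neither criterion identifies P(Q|do(Z)) in this graph.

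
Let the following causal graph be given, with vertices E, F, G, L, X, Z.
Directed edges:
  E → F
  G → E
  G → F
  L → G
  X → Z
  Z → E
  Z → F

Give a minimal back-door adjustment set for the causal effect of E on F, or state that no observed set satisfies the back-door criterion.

E→F: minimal back-door set {G, Z}.

desc(E)\{E}={F}; candidates ⊆ {G,L,X,Z}.
size 0: {}; under {} E still reaches {F,G,L,X,Z} ∋ F.
size 1: {G}, {L}, {X} …(+1); under {G} E still reaches {F,X,Z} ∋ F.
{G,Z}: E⊥F given {G,Z} in G with E→· removed — back-door holds.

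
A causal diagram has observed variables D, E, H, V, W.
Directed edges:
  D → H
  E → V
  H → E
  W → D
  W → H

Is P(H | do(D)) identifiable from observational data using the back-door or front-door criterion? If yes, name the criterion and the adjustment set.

P(H|do(D)): backdoor, adjust for {W}.

desc(D)\{D}={E,H,V}; candidates ⊆ {W}.
size 0: {}; under {} D still reaches {E,H,V,W} ∋ H.
{W}: D⊥H given {W} in G with D→· removed — back-door holds.
P(H|do(D)) = Σ_{W} P(H|D,W)·P(W).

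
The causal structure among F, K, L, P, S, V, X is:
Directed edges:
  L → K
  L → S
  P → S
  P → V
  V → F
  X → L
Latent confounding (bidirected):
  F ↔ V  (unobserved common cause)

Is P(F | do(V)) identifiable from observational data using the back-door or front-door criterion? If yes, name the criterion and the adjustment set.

desc(V)\{V}={F}; candidates ⊆ {K,L,P,S,X}.
V↔F: latent back-door arc(s) into V.
size 0: {}; under {} V still reaches {F,P,S} ∋ F.
size 1: {K}, {L}, {P} …(+2); under {K} V still reaches {F,P,S} ∋ F.
size 2: {K,L}, {K,P}, {K,S} …(+7); under {K,L} V still reaches {F,P,S} ∋ F.
V↔F cannot be blocked by any observed set — no back-door set.
No mediator lies on a directed V→…→F path.
Neither criterion identifies P(F|do(V)) in this graph.

P(F|do(V)): not identifiable (no BD/FD set).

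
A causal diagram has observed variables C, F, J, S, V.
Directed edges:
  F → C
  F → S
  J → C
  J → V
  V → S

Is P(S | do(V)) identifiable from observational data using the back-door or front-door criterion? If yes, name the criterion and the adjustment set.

desc(V)\{V}={S}; candidates ⊆ {C,F,J}.
∅: V⊥S given ∅ in G with V→· removed — back-door holds.
P(S|do(V)) = P(S|V) — no adjustment needed.

P(S|do(V)): backdoor, adjust for ∅.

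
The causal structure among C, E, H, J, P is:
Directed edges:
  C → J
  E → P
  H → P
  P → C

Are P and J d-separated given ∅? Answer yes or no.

No — P and J are d-connected given ∅.

Bayes-Ball from P | ∅ reaches {C,E,H,J}.
J ∈ reach(P|∅) ⇒ P ⊥̸ J | ∅.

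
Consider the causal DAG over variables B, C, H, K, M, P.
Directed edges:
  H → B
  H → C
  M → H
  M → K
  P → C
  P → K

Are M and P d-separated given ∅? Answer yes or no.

Bayes-Ball from M | ∅ reaches {B,C,H,K}.
P ∉ reach(M|∅) ⇒ M ⊥ P | ∅.

Yes — M ⊥ P | ∅.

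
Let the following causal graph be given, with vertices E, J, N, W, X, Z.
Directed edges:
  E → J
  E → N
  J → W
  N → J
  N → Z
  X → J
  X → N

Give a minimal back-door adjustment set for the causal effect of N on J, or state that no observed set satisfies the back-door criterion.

desc(N)\{N}={J,W,Z}; candidates ⊆ {E,X}.
size 0: {}; under {} N still reaches {E,J,W,X} ∋ J.
size 1: {E}, {X}; under {E} N still reaches {J,W,X} ∋ J.
{E,X}: N⊥J given {E,X} in G with N→· removed — back-door holds.

N→J: minimal back-door set {E, X}.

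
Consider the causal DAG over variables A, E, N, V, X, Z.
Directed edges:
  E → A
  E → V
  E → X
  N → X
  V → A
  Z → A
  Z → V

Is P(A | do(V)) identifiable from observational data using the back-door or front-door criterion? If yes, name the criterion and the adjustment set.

P(A|do(V)): backdoor, adjust for {E, Z}.

desc(V)\{V}={A}; candidates ⊆ {E,N,X,Z}.
size 0: {}; under {} V still reaches {A,E,X,Z} ∋ A.
size 1: {E}, {N}, {X} …(+1); under {E} V still reaches {A,Z} ∋ A.
{E,Z}: V⊥A given {E,Z} in G with V→· removed — back-door holds.
P(A|do(V)) = Σ_{E,Z} P(A|V,E,Z)·P(E,Z).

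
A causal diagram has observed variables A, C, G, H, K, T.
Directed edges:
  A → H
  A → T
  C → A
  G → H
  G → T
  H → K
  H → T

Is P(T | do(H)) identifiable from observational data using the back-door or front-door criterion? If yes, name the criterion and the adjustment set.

desc(H)\{H}={K,T}; candidates ⊆ {A,C,G}.
size 0: {}; under {} H still reaches {A,C,G,T} ∋ T.
size 1: {A}, {C}, {G}; under {A} H still reaches {G,T} ∋ T.
{A,G}: H⊥T given {A,G} in G with H→· removed — back-door holds.
P(T|do(H)) = Σ_{A,G} P(T|H,A,G)·P(A,G).

P(T|do(H)): backdoor, adjust for {A, G}.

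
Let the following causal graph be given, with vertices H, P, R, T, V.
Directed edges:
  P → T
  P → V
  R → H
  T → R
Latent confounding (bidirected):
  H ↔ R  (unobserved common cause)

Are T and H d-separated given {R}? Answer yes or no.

No — T and H are d-connected given {R}.

Bayes-Ball from T | {R} reaches {H,P,V}.
H ∈ reach(T|{R}) ⇒ T ⊥̸ H | {R}.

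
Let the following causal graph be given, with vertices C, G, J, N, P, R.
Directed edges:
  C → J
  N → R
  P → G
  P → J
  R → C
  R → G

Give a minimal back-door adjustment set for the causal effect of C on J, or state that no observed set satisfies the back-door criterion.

C→J: minimal back-door set ∅.

desc(C)\{C}={J}; candidates ⊆ {G,N,P,R}.
∅: C⊥J given ∅ in G with C→· removed — back-door holds.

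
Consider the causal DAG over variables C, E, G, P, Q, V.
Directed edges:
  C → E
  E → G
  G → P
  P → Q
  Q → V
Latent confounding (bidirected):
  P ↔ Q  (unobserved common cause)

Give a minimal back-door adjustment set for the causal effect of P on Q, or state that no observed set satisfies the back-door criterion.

P→Q: no observed back-door set.

desc(P)\{P}={Q,V}; candidates ⊆ {C,E,G}.
P↔Q: latent back-door arc(s) into P.
size 0: {}; under {} P still reaches {C,E,G,Q,V} ∋ Q.
size 1: {C}, {E}, {G}; under {C} P still reaches {E,G,Q,V} ∋ Q.
size 2: {C,E}, {C,G}, {E,G}; under {C,E} P still reaches {G,Q,V} ∋ Q.
P↔Q cannot be blocked by any observed set — no back-door set.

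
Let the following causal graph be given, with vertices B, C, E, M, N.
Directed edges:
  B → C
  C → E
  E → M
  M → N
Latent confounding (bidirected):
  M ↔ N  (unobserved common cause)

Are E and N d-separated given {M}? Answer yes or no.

No — E and N are d-connected given {M}.

Bayes-Ball from E | {M} reaches {B,C,N}.
N ∈ reach(E|{M}) ⇒ E ⊥̸ N | {M}.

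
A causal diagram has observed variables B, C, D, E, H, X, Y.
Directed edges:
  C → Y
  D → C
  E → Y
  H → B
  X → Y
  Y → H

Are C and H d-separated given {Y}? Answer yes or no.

Bayes-Ball from C | {Y} reaches {D,E,X}.
H ∉ reach(C|{Y}) ⇒ C ⊥ H | {Y}.

Yes — C ⊥ H | {Y}.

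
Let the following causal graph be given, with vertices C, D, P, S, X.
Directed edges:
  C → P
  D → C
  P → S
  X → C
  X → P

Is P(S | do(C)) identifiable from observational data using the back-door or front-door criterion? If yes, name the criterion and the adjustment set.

desc(C)\{C}={P,S}; candidates ⊆ {D,X}.
size 0: {}; under {} C still reaches {D,P,S,X} ∋ S.
{X}: C⊥S given {X} in G with C→· removed — back-door holds.
P(S|do(C)) = Σ_{X} P(S|C,X)·P(X).

P(S|do(C)): backdoor, adjust for {X}.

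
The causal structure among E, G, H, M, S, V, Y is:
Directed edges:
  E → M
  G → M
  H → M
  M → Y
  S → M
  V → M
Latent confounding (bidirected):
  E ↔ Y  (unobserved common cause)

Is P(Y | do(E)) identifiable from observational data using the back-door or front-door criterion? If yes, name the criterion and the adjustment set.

desc(E)\{E}={M,Y}; candidates ⊆ {G,H,S,V}.
E↔Y: latent back-door arc(s) into E.
size 0: {}; under {} E still reaches {Y} ∋ Y.
size 1: {G}, {H}, {S} …(+1); under {G} E still reaches {Y} ∋ Y.
size 2: {G,H}, {G,S}, {G,V} …(+3); under {G,H} E still reaches {Y} ∋ Y.
E↔Y cannot be blocked by any observed set — no back-door set.
{M}: (i) intercepts every directed E→Y path; (ii) no back-door E→{M}; (iii) {E} blocks every back-door {M}→Y. Front-door holds.
P(Y|do(E)) = Σ_{M} P(M|E) Σ_{E'} P(Y|M,E')P(E').

P(Y|do(E)): frontdoor, adjust for {M}.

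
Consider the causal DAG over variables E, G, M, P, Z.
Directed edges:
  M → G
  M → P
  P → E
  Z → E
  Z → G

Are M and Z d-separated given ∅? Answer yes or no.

Bayes-Ball from M | ∅ reaches {E,G,P}.
Z ∉ reach(M|∅) ⇒ M ⊥ Z | ∅.

Yes — M ⊥ Z | ∅.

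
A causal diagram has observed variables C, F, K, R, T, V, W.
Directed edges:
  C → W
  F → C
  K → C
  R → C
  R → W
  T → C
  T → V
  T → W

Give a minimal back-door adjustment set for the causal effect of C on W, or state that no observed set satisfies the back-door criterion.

desc(C)\{C}={W}; candidates ⊆ {F,K,R,T,V}.
size 0: {}; under {} C still reaches {F,K,R,T,V,W} ∋ W.
size 1: {F}, {K}, {R} …(+2); under {F} C still reaches {K,R,T,V,W} ∋ W.
{R,T}: C⊥W given {R,T} in G with C→· removed — back-door holds.

C→W: minimal back-door set {R, T}.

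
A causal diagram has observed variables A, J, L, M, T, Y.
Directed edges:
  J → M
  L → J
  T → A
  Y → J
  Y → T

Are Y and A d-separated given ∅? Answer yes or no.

Bayes-Ball from Y | ∅ reaches {A,J,M,T}.
A ∈ reach(Y|∅) ⇒ Y ⊥̸ A | ∅.

No — Y and A are d-connected given ∅.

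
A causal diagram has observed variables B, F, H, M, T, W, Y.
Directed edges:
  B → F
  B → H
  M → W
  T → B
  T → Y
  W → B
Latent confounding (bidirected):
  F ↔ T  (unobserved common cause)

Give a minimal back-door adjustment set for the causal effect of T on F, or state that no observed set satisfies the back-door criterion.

desc(T)\{T}={B,F,H,Y}; candidates ⊆ {M,W}.
T↔F: latent back-door arc(s) into T.
size 0: {}; under {} T still reaches {F} ∋ F.
size 1: {M}, {W}; under {M} T still reaches {F} ∋ F.
size 2: {M,W}; under {M,W} T still reaches {F} ∋ F.
T↔F cannot be blocked by any observed set — no back-door set.

T→F: no observed back-door set.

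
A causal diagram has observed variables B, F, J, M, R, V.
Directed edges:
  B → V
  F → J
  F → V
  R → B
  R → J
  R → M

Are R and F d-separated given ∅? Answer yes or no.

Bayes-Ball from R | ∅ reaches {B,J,M,V}.
F ∉ reach(R|∅) ⇒ R ⊥ F | ∅.

Yes — R ⊥ F | ∅.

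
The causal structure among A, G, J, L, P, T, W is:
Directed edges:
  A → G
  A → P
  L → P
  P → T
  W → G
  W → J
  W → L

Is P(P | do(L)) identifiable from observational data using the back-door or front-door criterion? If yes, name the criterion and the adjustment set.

desc(L)\{L}={P,T}; candidates ⊆ {A,G,J,W}.
∅: L⊥P given ∅ in G with L→· removed — back-door holds.
P(P|do(L)) = P(P|L) — no adjustment needed.

P(P|do(L)): backdoor, adjust for ∅.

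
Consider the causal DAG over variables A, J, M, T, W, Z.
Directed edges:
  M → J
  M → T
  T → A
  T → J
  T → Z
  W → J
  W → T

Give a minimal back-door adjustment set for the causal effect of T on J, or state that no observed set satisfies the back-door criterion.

desc(T)\{T}={A,J,Z}; candidates ⊆ {M,W}.
size 0: {}; under {} T still reaches {J,M,W} ∋ J.
size 1: {M}, {W}; under {M} T still reaches {J,W} ∋ J.
{M,W}: T⊥J given {M,W} in G with T→· removed — back-door holds.

T→J: minimal back-door set {M, W}.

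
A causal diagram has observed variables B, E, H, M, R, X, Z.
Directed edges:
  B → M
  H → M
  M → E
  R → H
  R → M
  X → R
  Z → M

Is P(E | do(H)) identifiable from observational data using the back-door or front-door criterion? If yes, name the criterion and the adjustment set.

desc(H)\{H}={E,M}; candidates ⊆ {B,R,X,Z}.
size 0: {}; under {} H still reaches {E,M,R,X} ∋ E.
{R}: H⊥E given {R} in G with H→· removed — back-door holds.
P(E|do(H)) = Σ_{R} P(E|H,R)·P(R).

P(E|do(H)): backdoor, adjust for {R}.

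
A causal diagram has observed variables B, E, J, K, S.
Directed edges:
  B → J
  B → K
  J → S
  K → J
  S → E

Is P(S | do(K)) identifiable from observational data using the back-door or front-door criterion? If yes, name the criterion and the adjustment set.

desc(K)\{K}={E,J,S}; candidates ⊆ {B}.
size 0: {}; under {} K still reaches {B,E,J,S} ∋ S.
{B}: K⊥S given {B} in G with K→· removed — back-door holds.
P(S|do(K)) = Σ_{B} P(S|K,B)·P(B).

P(S|do(K)): backdoor, adjust for {B}.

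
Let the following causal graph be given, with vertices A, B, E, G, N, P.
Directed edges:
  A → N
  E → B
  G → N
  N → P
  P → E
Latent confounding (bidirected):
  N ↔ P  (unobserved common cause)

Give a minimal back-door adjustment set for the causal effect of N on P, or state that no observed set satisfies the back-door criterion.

N→P: no observed back-door set.

desc(N)\{N}={B,E,P}; candidates ⊆ {A,G}.
N↔P: latent back-door arc(s) into N.
size 0: {}; under {} N still reaches {A,B,E,G,P} ∋ P.
size 1: {A}, {G}; under {A} N still reaches {B,E,G,P} ∋ P.
size 2: {A,G}; under {A,G} N still reaches {B,E,P} ∋ P.
N↔P cannot be blocked by any observed set — no back-door set.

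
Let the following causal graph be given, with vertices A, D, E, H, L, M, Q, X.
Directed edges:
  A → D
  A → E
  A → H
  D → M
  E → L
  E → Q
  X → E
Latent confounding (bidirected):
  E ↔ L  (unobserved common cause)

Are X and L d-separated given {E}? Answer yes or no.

No — X and L are d-connected given {E}.

Bayes-Ball from X | {E} reaches {A,D,H,L,M}.
L ∈ reach(X|{E}) ⇒ X ⊥̸ L | {E}.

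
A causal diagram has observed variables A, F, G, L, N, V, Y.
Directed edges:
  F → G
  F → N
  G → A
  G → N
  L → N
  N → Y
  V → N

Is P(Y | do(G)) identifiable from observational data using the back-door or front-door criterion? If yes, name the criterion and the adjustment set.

desc(G)\{G}={A,N,Y}; candidates ⊆ {F,L,V}.
size 0: {}; under {} G still reaches {F,N,Y} ∋ Y.
{F}: G⊥Y given {F} in G with G→· removed — back-door holds.
P(Y|do(G)) = Σ_{F} P(Y|G,F)·P(F).

P(Y|do(G)): backdoor, adjust for {F}.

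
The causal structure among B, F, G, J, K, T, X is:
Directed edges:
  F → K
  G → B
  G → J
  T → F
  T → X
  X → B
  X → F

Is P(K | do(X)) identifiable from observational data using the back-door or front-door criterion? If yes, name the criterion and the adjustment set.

P(K|do(X)): backdoor, adjust for {T}.

desc(X)\{X}={B,F,K}; candidates ⊆ {G,J,T}.
size 0: {}; under {} X still reaches {F,K,T} ∋ K.
{T}: X⊥K given {T} in G with X→· removed — back-door holds.
P(K|do(X)) = Σ_{T} P(K|X,T)·P(T).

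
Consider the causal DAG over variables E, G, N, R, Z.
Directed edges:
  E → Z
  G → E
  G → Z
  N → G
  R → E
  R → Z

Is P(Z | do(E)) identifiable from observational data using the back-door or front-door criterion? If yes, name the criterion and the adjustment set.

P(Z|do(E)): backdoor, adjust for {G, R}.

desc(E)\{E}={Z}; candidates ⊆ {G,N,R}.
size 0: {}; under {} E still reaches {G,N,R,Z} ∋ Z.
size 1: {G}, {N}, {R}; under {G} E still reaches {R,Z} ∋ Z.
{G,R}: E⊥Z given {G,R} in G with E→· removed — back-door holds.
P(Z|do(E)) = Σ_{G,R} P(Z|E,G,R)·P(G,R).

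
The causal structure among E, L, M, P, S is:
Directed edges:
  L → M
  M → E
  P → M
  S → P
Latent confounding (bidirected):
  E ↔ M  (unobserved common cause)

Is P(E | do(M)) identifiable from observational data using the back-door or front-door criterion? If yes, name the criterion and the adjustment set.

P(E|do(M)): not identifiable (no BD/FD set).

desc(M)\{M}={E}; candidates ⊆ {L,P,S}.
M↔E: latent back-door arc(s) into M.
size 0: {}; under {} M still reaches {E,L,P,S} ∋ E.
size 1: {L}, {P}, {S}; under {L} M still reaches {E,P,S} ∋ E.
size 2: {L,P}, {L,S}, {P,S}; under {L,P} M still reaches {E} ∋ E.
M↔E cannot be blocked by any observed set — no back-door set.
No mediator lies on a directed M→…→E path.
Neither criterion identifies P(E|do(M)) in this graph.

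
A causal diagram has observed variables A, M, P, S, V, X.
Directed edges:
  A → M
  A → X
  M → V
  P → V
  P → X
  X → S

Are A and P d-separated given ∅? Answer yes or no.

Bayes-Ball from A | ∅ reaches {M,S,V,X}.
P ∉ reach(A|∅) ⇒ A ⊥ P | ∅.

Yes — A ⊥ P | ∅.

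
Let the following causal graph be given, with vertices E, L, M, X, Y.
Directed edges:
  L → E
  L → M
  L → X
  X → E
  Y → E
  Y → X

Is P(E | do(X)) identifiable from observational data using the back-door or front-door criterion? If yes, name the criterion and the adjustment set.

P(E|do(X)): backdoor, adjust for {L, Y}.

desc(X)\{X}={E}; candidates ⊆ {L,M,Y}.
size 0: {}; under {} X still reaches {E,L,M,Y} ∋ E.
size 1: {L}, {M}, {Y}; under {L} X still reaches {E,Y} ∋ E.
{L,Y}: X⊥E given {L,Y} in G with X→· removed — back-door holds.
P(E|do(X)) = Σ_{L,Y} P(E|X,L,Y)·P(L,Y).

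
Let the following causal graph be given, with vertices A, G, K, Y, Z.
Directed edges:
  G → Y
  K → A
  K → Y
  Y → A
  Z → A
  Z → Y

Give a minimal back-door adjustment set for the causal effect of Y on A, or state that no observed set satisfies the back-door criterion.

Y→A: minimal back-door set {K, Z}.

desc(Y)\{Y}={A}; candidates ⊆ {G,K,Z}.
size 0: {}; under {} Y still reaches {A,G,K,Z} ∋ A.
size 1: {G}, {K}, {Z}; under {G} Y still reaches {A,K,Z} ∋ A.
{K,Z}: Y⊥A given {K,Z} in G with Y→· removed — back-door holds.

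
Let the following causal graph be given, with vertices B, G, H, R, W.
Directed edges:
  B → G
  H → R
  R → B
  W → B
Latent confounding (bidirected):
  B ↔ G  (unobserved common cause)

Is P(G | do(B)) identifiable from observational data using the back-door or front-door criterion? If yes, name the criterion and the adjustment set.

P(G|do(B)): not identifiable (no BD/FD set).

desc(B)\{B}={G}; candidates ⊆ {H,R,W}.
B↔G: latent back-door arc(s) into B.
size 0: {}; under {} B still reaches {G,H,R,W} ∋ G.
size 1: {H}, {R}, {W}; under {H} B still reaches {G,R,W} ∋ G.
size 2: {H,R}, {H,W}, {R,W}; under {H,R} B still reaches {G,W} ∋ G.
B↔G cannot be blocked by any observed set — no back-door set.
No mediator lies on a directed B→…→G path.
Neither criterion identifies P(G|do(B)) in this graph.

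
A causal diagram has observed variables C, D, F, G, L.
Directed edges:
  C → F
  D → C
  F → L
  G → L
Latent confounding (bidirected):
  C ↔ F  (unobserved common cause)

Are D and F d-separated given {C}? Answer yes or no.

Bayes-Ball from D | {C} reaches {F,L}.
F ∈ reach(D|{C}) ⇒ D ⊥̸ F | {C}.

No — D and F are d-connected given {C}.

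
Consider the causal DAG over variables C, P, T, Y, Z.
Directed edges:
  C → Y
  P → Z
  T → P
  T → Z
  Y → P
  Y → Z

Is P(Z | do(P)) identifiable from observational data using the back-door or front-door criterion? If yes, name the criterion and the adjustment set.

desc(P)\{P}={Z}; candidates ⊆ {C,T,Y}.
size 0: {}; under {} P still reaches {C,T,Y,Z} ∋ Z.
size 1: {C}, {T}, {Y}; under {C} P still reaches {T,Y,Z} ∋ Z.
{T,Y}: P⊥Z given {T,Y} in G with P→· removed — back-door holds.
P(Z|do(P)) = Σ_{T,Y} P(Z|P,T,Y)·P(T,Y).

P(Z|do(P)): backdoor, adjust for {T, Y}.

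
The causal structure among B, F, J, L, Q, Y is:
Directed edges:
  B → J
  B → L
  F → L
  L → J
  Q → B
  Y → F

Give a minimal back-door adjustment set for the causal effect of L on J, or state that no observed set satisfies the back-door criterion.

L→J: minimal back-door set {B}.

desc(L)\{L}={J}; candidates ⊆ {B,F,Q,Y}.
size 0: {}; under {} L still reaches {B,F,J,Q,Y} ∋ J.
{B}: L⊥J given {B} in G with L→· removed — back-door holds.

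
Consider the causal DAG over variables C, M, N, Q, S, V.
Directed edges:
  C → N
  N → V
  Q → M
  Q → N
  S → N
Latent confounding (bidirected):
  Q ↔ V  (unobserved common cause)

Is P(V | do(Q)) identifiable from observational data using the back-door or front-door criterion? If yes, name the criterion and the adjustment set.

P(V|do(Q)): frontdoor, adjust for {N}.

desc(Q)\{Q}={M,N,V}; candidates ⊆ {C,S}.
Q↔V: latent back-door arc(s) into Q.
size 0: {}; under {} Q still reaches {V} ∋ V.
size 1: {C}, {S}; under {C} Q still reaches {V} ∋ V.
size 2: {C,S}; under {C,S} Q still reaches {V} ∋ V.
Q↔V cannot be blocked by any observed set — no back-door set.
{N}: (i) intercepts every directed Q→V path; (ii) no back-door Q→{N}; (iii) {Q} blocks every back-door {N}→V. Front-door holds.
P(V|do(Q)) = Σ_{N} P(N|Q) Σ_{Q'} P(V|N,Q')P(Q').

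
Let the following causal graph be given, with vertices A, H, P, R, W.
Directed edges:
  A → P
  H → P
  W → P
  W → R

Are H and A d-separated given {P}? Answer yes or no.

Bayes-Ball from H | {P} reaches {A,R,W}.
A ∈ reach(H|{P}) ⇒ H ⊥̸ A | {P}.

No — H and A are d-connected given {P}.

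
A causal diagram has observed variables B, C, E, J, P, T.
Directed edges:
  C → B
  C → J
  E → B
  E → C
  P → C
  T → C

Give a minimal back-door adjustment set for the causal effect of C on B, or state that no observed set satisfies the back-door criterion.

desc(C)\{C}={B,J}; candidates ⊆ {E,P,T}.
size 0: {}; under {} C still reaches {B,E,P,T} ∋ B.
{E}: C⊥B given {E} in G with C→· removed — back-door holds.

C→B: minimal back-door set {E}.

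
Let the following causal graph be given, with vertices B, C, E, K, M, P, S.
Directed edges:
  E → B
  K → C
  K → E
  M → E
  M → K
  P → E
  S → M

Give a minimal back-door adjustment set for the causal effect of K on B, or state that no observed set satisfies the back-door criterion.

desc(K)\{K}={B,C,E}; candidates ⊆ {M,P,S}.
size 0: {}; under {} K still reaches {B,E,M,S} ∋ B.
{M}: K⊥B given {M} in G with K→· removed — back-door holds.

K→B: minimal back-door set {M}.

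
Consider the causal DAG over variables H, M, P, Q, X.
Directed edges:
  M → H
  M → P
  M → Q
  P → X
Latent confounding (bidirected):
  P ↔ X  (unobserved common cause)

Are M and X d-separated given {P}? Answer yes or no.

No — M and X are d-connected given {P}.

Bayes-Ball from M | {P} reaches {H,Q,X}.
X ∈ reach(M|{P}) ⇒ M ⊥̸ X | {P}.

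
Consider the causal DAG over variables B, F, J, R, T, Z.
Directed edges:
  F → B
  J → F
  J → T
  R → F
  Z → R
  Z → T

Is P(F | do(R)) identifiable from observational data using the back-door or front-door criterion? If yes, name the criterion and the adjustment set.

P(F|do(R)): backdoor, adjust for ∅.

desc(R)\{R}={B,F}; candidates ⊆ {J,T,Z}.
∅: R⊥F given ∅ in G with R→· removed — back-door holds.
P(F|do(R)) = P(F|R) — no adjustment needed.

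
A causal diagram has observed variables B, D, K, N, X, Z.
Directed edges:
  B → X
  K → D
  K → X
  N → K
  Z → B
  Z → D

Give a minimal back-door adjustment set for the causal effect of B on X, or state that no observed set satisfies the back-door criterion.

B→X: minimal back-door set ∅.

desc(B)\{B}={X}; candidates ⊆ {D,K,N,Z}.
∅: B⊥X given ∅ in G with B→· removed — back-door holds.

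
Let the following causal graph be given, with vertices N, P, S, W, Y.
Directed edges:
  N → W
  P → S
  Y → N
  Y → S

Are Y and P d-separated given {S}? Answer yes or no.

Bayes-Ball from Y | {S} reaches {N,P,W}.
P ∈ reach(Y|{S}) ⇒ Y ⊥̸ P | {S}.

No — Y and P are d-connected given {S}.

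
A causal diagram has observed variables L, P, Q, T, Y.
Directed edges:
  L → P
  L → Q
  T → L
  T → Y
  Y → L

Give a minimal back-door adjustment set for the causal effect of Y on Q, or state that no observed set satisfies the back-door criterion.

desc(Y)\{Y}={L,P,Q}; candidates ⊆ {T}.
size 0: {}; under {} Y still reaches {L,P,Q,T} ∋ Q.
{T}: Y⊥Q given {T} in G with Y→· removed — back-door holds.

Y→Q: minimal back-door set {T}.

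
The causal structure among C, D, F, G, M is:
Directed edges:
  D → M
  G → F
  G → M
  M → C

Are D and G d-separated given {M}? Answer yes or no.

No — D and G are d-connected given {M}.

Bayes-Ball from D | {M} reaches {F,G}.
G ∈ reach(D|{M}) ⇒ D ⊥̸ G | {M}.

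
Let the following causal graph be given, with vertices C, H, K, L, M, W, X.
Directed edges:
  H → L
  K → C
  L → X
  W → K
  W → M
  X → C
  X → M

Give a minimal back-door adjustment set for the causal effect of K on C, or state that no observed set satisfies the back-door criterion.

K→C: minimal back-door set ∅.

desc(K)\{K}={C}; candidates ⊆ {H,L,M,W,X}.
∅: K⊥C given ∅ in G with K→· removed — back-door holds.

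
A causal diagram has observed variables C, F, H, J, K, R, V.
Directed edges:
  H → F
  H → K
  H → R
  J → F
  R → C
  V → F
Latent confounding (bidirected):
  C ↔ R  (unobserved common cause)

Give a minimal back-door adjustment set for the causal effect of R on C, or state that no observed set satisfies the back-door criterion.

R→C: no observed back-door set.

desc(R)\{R}={C}; candidates ⊆ {F,H,J,K,V}.
R↔C: latent back-door arc(s) into R.
size 0: {}; under {} R still reaches {C,F,H,K} ∋ C.
size 1: {F}, {H}, {J} …(+2); under {F} R still reaches {C,H,J,K,V} ∋ C.
size 2: {F,H}, {F,J}, {F,K} …(+7); under {F,H} R still reaches {C} ∋ C.
R↔C cannot be blocked by any observed set — no back-door set.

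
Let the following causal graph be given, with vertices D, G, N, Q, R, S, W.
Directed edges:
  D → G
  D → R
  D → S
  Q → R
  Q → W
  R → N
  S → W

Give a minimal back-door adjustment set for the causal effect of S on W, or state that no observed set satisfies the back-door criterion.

S→W: minimal back-door set ∅.

desc(S)\{S}={W}; candidates ⊆ {D,G,N,Q,R}.
∅: S⊥W given ∅ in G with S→· removed — back-door holds.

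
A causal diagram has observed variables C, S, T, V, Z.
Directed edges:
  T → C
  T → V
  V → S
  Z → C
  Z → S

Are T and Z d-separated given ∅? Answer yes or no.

Yes — T ⊥ Z | ∅.

Bayes-Ball from T | ∅ reaches {C,S,V}.
Z ∉ reach(T|∅) ⇒ T ⊥ Z | ∅.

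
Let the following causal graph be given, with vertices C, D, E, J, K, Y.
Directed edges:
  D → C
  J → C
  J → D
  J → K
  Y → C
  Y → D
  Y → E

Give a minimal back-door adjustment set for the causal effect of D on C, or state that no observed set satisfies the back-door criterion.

D→C: minimal back-door set {J, Y}.

desc(D)\{D}={C}; candidates ⊆ {E,J,K,Y}.
size 0: {}; under {} D still reaches {C,E,J,K,Y} ∋ C.
size 1: {E}, {J}, {K} …(+1); under {E} D still reaches {C,J,K,Y} ∋ C.
{J,Y}: D⊥C given {J,Y} in G with D→· removed — back-door holds.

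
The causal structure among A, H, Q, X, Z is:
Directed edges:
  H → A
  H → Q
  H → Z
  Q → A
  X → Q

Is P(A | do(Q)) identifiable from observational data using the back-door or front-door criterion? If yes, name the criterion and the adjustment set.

desc(Q)\{Q}={A}; candidates ⊆ {H,X,Z}.
size 0: {}; under {} Q still reaches {A,H,X,Z} ∋ A.
{H}: Q⊥A given {H} in G with Q→· removed — back-door holds.
P(A|do(Q)) = Σ_{H} P(A|Q,H)·P(H).

P(A|do(Q)): backdoor, adjust for {H}.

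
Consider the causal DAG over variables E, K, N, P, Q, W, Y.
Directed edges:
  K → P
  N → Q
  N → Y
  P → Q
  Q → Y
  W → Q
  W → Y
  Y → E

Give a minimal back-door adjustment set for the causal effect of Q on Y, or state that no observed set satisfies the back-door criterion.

desc(Q)\{Q}={E,Y}; candidates ⊆ {K,N,P,W}.
size 0: {}; under {} Q still reaches {E,K,N,P,W,Y} ∋ Y.
size 1: {K}, {N}, {P} …(+1); under {K} Q still reaches {E,N,P,W,Y} ∋ Y.
{N,W}: Q⊥Y given {N,W} in G with Q→· removed — back-door holds.

Q→Y: minimal back-door set {N, W}.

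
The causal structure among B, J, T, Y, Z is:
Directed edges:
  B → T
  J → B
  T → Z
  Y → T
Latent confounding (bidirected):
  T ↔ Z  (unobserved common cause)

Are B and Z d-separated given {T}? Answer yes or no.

Bayes-Ball from B | {T} reaches {J,Y,Z}.
Z ∈ reach(B|{T}) ⇒ B ⊥̸ Z | {T}.

No — B and Z are d-connected given {T}.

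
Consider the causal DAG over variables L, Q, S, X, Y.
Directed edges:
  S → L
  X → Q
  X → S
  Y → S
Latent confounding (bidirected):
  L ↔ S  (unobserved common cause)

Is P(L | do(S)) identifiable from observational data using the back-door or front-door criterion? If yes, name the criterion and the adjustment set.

desc(S)\{S}={L}; candidates ⊆ {Q,X,Y}.
S↔L: latent back-door arc(s) into S.
size 0: {}; under {} S still reaches {L,Q,X,Y} ∋ L.
size 1: {Q}, {X}, {Y}; under {Q} S still reaches {L,X,Y} ∋ L.
size 2: {Q,X}, {Q,Y}, {X,Y}; under {Q,X} S still reaches {L,Y} ∋ L.
S↔L cannot be blocked by any observed set — no back-door set.
No mediator lies on a directed S→…→L path.
Neither criterion identifies P(L|do(S)) in this graph.

P(L|do(S)): not identifiable (no BD/FD set).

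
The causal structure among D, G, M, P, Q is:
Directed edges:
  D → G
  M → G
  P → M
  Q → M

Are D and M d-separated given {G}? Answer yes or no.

No — D and M are d-connected given {G}.

Bayes-Ball from D | {G} reaches {M,P,Q}.
M ∈ reach(D|{G}) ⇒ D ⊥̸ M | {G}.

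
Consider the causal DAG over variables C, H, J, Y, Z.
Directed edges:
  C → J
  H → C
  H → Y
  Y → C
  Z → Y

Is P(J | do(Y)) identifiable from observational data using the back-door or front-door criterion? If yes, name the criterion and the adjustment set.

P(J|do(Y)): backdoor, adjust for {H}.

desc(Y)\{Y}={C,J}; candidates ⊆ {H,Z}.
size 0: {}; under {} Y still reaches {C,H,J,Z} ∋ J.
{H}: Y⊥J given {H} in G with Y→· removed — back-door holds.
P(J|do(Y)) = Σ_{H} P(J|Y,H)·P(H).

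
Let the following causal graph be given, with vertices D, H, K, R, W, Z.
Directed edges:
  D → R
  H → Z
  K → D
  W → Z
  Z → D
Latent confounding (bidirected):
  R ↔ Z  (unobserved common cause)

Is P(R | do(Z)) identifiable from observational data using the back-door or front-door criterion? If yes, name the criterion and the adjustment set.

desc(Z)\{Z}={D,R}; candidates ⊆ {H,K,W}.
Z↔R: latent back-door arc(s) into Z.
size 0: {}; under {} Z still reaches {H,R,W} ∋ R.
size 1: {H}, {K}, {W}; under {H} Z still reaches {R,W} ∋ R.
size 2: {H,K}, {H,W}, {K,W}; under {H,K} Z still reaches {R,W} ∋ R.
Z↔R cannot be blocked by any observed set — no back-door set.
{D}: (i) intercepts every directed Z→R path; (ii) no back-door Z→{D}; (iii) {Z} blocks every back-door {D}→R. Front-door holds.
P(R|do(Z)) = Σ_{D} P(D|Z) Σ_{Z'} P(R|D,Z')P(Z').

P(R|do(Z)): frontdoor, adjust for {D}.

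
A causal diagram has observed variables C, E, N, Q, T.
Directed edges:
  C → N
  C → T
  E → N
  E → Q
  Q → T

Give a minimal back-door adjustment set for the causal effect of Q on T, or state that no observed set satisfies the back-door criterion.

Q→T: minimal back-door set ∅.

desc(Q)\{Q}={T}; candidates ⊆ {C,E,N}.
∅: Q⊥T given ∅ in G with Q→· removed — back-door holds.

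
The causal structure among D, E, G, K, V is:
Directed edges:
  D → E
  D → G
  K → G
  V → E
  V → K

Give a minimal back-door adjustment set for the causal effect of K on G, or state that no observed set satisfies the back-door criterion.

K→G: minimal back-door set ∅.

desc(K)\{K}={G}; candidates ⊆ {D,E,V}.
∅: K⊥G given ∅ in G with K→· removed — back-door holds.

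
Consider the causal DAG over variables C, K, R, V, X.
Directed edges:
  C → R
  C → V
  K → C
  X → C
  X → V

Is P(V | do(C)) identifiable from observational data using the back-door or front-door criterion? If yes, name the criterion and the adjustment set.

P(V|do(C)): backdoor, adjust for {X}.

desc(C)\{C}={R,V}; candidates ⊆ {K,X}.
size 0: {}; under {} C still reaches {K,V,X} ∋ V.
{X}: C⊥V given {X} in G with C→· removed — back-door holds.
P(V|do(C)) = Σ_{X} P(V|C,X)·P(X).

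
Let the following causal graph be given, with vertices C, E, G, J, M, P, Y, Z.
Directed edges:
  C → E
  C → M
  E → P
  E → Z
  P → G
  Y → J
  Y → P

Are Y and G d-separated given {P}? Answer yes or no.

Yes — Y ⊥ G | {P}.

Bayes-Ball from Y | {P} reaches {C,E,J,M,Z}.
G ∉ reach(Y|{P}) ⇒ Y ⊥ G | {P}.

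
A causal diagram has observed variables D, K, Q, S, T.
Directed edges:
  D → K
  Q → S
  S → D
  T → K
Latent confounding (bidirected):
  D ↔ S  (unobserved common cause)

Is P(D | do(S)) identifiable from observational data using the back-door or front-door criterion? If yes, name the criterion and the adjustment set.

desc(S)\{S}={D,K}; candidates ⊆ {Q,T}.
S↔D: latent back-door arc(s) into S.
size 0: {}; under {} S still reaches {D,K,Q} ∋ D.
size 1: {Q}, {T}; under {Q} S still reaches {D,K} ∋ D.
size 2: {Q,T}; under {Q,T} S still reaches {D,K} ∋ D.
S↔D cannot be blocked by any observed set — no back-door set.
No mediator lies on a directed S→…→D path.
Neither criterion identifies P(D|do(S)) in this graph.

P(D|do(S)): not identifiable (no BD/FD set).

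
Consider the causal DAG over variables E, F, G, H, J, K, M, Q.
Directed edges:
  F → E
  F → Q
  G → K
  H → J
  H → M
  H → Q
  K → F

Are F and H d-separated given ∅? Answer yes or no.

Bayes-Ball from F | ∅ reaches {E,G,K,Q}.
H ∉ reach(F|∅) ⇒ F ⊥ H | ∅.

Yes — F ⊥ H | ∅.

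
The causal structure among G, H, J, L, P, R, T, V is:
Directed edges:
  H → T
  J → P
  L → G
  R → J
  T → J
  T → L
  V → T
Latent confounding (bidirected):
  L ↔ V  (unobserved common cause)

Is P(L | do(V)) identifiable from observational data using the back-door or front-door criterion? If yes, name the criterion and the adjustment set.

desc(V)\{V}={G,J,L,P,T}; candidates ⊆ {H,R}.
V↔L: latent back-door arc(s) into V.
size 0: {}; under {} V still reaches {G,L} ∋ L.
size 1: {H}, {R}; under {H} V still reaches {G,L} ∋ L.
size 2: {H,R}; under {H,R} V still reaches {G,L} ∋ L.
V↔L cannot be blocked by any observed set — no back-door set.
{T}: (i) intercepts every directed V→L path; (ii) no back-door V→{T}; (iii) {V} blocks every back-door {T}→L. Front-door holds.
P(L|do(V)) = Σ_{T} P(T|V) Σ_{V'} P(L|T,V')P(V').

P(L|do(V)): frontdoor, adjust for {T}.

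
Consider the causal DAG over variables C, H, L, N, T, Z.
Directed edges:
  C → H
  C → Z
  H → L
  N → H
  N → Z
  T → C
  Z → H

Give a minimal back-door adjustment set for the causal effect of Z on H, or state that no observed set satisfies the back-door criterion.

desc(Z)\{Z}={H,L}; candidates ⊆ {C,N,T}.
size 0: {}; under {} Z still reaches {C,H,L,N,T} ∋ H.
size 1: {C}, {N}, {T}; under {C} Z still reaches {H,L,N} ∋ H.
{C,N}: Z⊥H given {C,N} in G with Z→· removed — back-door holds.

Z→H: minimal back-door set {C, N}.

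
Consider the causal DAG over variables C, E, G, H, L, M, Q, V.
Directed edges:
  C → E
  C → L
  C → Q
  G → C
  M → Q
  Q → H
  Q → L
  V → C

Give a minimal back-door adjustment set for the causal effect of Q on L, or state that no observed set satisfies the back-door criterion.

desc(Q)\{Q}={H,L}; candidates ⊆ {C,E,G,M,V}.
size 0: {}; under {} Q still reaches {C,E,G,L,M,V} ∋ L.
{C}: Q⊥L given {C} in G with Q→· removed — back-door holds.

Q→L: minimal back-door set {C}.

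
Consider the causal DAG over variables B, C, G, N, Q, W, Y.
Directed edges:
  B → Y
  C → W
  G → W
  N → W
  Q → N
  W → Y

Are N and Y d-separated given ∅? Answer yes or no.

No — N and Y are d-connected given ∅.

Bayes-Ball from N | ∅ reaches {Q,W,Y}.
Y ∈ reach(N|∅) ⇒ N ⊥̸ Y | ∅.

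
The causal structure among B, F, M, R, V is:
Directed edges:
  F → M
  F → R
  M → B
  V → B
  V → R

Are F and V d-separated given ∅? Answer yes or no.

Bayes-Ball from F | ∅ reaches {B,M,R}.
V ∉ reach(F|∅) ⇒ F ⊥ V | ∅.

Yes — F ⊥ V | ∅.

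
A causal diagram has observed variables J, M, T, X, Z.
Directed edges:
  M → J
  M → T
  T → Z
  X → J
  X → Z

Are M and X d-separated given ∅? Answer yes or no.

Yes — M ⊥ X | ∅.

Bayes-Ball from M | ∅ reaches {J,T,Z}.
X ∉ reach(M|∅) ⇒ M ⊥ X | ∅.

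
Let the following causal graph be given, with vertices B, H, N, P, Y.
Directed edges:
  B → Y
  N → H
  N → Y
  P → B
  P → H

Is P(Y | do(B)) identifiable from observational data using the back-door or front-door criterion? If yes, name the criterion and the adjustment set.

desc(B)\{B}={Y}; candidates ⊆ {H,N,P}.
∅: B⊥Y given ∅ in G with B→· removed — back-door holds.
P(Y|do(B)) = P(Y|B) — no adjustment needed.

P(Y|do(B)): backdoor, adjust for ∅.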